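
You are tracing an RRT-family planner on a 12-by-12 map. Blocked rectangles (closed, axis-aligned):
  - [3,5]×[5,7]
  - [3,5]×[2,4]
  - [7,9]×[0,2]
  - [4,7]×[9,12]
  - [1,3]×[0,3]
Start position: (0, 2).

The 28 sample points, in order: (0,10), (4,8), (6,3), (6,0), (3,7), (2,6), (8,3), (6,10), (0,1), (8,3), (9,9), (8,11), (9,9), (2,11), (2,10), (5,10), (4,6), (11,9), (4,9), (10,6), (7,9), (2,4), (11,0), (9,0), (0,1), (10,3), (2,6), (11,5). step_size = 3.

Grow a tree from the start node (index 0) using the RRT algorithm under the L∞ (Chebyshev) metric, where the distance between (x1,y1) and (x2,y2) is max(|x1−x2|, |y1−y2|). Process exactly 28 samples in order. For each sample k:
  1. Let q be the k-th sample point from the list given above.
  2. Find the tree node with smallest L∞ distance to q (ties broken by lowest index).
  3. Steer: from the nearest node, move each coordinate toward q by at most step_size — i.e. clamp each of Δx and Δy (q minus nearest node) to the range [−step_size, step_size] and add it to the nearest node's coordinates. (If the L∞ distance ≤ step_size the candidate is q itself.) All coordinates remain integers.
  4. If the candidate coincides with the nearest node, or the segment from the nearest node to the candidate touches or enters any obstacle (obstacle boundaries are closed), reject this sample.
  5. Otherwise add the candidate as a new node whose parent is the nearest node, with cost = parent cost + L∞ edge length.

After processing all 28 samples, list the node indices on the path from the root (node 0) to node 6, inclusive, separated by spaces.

Path: 0 1 2 5 6

1. q=(0,10) nearest=0 d=8 new=(0,5) → add node 1 parent=0 cost=3
2. q=(4,8) nearest=1 d=4 new=(3,8) → add node 2 parent=1 cost=6
3. q=(6,3) nearest=2 d=5 new=(6,5) → blocked by [3,5]×[5,7], reject
4. q=(6,0) nearest=0 d=6 new=(3,0) → blocked by [1,3]×[0,3], reject
5. q=(3,7) nearest=2 d=1 new=(3,7) → blocked by [3,5]×[5,7], reject
6. q=(2,6) nearest=1 d=2 new=(2,6) → add node 3 parent=1 cost=5
7. q=(8,3) nearest=2 d=5 new=(6,5) → blocked by [3,5]×[5,7], reject
8. q=(6,10) nearest=2 d=3 new=(6,10) → blocked by [4,7]×[9,12], reject
9. q=(0,1) nearest=0 d=1 new=(0,1) → add node 4 parent=0 cost=1
10. q=(8,3) nearest=2 d=5 new=(6,5) → blocked by [3,5]×[5,7], reject
11. q=(9,9) nearest=2 d=6 new=(6,9) → blocked by [4,7]×[9,12], reject
12. q=(8,11) nearest=2 d=5 new=(6,11) → blocked by [4,7]×[9,12], reject
13. q=(9,9) nearest=2 d=6 new=(6,9) → blocked by [4,7]×[9,12], reject
14. q=(2,11) nearest=2 d=3 new=(2,11) → add node 5 parent=2 cost=9
15. q=(2,10) nearest=5 d=1 new=(2,10) → add node 6 parent=5 cost=10
16. q=(5,10) nearest=2 d=2 new=(5,10) → blocked by [4,7]×[9,12], reject
17. q=(4,6) nearest=2 d=2 new=(4,6) → blocked by [3,5]×[5,7], reject
18. q=(11,9) nearest=2 d=8 new=(6,9) → blocked by [4,7]×[9,12], reject
19. q=(4,9) nearest=2 d=1 new=(4,9) → blocked by [4,7]×[9,12], reject
20. q=(10,6) nearest=2 d=7 new=(6,6) → blocked by [3,5]×[5,7], reject
21. q=(7,9) nearest=2 d=4 new=(6,9) → blocked by [4,7]×[9,12], reject
22. q=(2,4) nearest=0 d=2 new=(2,4) → blocked by [1,3]×[0,3], reject
23. q=(11,0) nearest=2 d=8 new=(6,5) → blocked by [3,5]×[5,7], reject
24. q=(9,0) nearest=3 d=7 new=(5,3) → blocked by [3,5]×[5,7], reject
25. q=(0,1) nearest=4 d=0 → coincident, reject
26. q=(10,3) nearest=2 d=7 new=(6,5) → blocked by [3,5]×[5,7], reject
27. q=(2,6) nearest=3 d=0 → coincident, reject
28. q=(11,5) nearest=2 d=8 new=(6,5) → blocked by [3,5]×[5,7], reject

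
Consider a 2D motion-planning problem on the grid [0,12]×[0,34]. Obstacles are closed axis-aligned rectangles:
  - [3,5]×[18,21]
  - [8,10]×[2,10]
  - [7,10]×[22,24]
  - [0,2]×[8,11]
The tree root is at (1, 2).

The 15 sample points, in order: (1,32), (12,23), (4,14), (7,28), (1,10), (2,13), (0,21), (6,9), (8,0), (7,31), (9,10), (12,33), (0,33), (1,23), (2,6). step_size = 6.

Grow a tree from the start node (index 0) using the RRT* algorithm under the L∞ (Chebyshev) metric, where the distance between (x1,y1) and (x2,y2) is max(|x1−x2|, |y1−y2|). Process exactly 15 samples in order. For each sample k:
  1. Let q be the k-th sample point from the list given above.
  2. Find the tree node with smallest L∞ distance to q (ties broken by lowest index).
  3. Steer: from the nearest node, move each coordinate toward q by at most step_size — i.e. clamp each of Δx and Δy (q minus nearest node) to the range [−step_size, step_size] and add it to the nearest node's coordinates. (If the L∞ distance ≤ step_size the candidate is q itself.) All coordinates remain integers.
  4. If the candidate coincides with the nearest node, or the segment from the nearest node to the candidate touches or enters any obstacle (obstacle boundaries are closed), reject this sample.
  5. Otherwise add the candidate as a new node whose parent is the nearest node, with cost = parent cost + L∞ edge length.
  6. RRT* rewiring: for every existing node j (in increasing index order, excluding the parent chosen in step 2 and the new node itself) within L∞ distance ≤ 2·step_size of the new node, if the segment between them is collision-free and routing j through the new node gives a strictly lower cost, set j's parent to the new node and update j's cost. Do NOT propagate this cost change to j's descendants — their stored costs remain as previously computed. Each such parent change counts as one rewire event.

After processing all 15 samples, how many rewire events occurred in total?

Rewire events: 1

1. q=(1,32) nearest=0 d=30 new=(1,8) → blocked by [0,2]×[8,11], reject
2. q=(12,23) nearest=0 d=21 new=(7,8) → add node 1 parent=0 cost=6
3. q=(4,14) nearest=1 d=6 new=(4,14) → add node 2 parent=1 cost=12
4. q=(7,28) nearest=2 d=14 new=(7,20) → add node 3 parent=2 cost=18
5. q=(1,10) nearest=2 d=4 new=(1,10) → blocked by [0,2]×[8,11], reject
6. q=(2,13) nearest=2 d=2 new=(2,13) → add node 4 parent=2 cost=14
7. q=(0,21) nearest=2 d=7 new=(0,20) → add node 5 parent=2 cost=18
8. q=(6,9) nearest=1 d=1 new=(6,9) → add node 6 parent=1 cost=7; rewire 4→6 (11<14)
9. q=(8,0) nearest=0 d=7 new=(7,0) → add node 7 parent=0 cost=6
10. q=(7,31) nearest=3 d=11 new=(7,26) → blocked by [7,10]×[22,24], reject
11. q=(9,10) nearest=1 d=2 new=(9,10) → blocked by [8,10]×[2,10], reject
12. q=(12,33) nearest=3 d=13 new=(12,26) → blocked by [7,10]×[22,24], reject
13. q=(0,33) nearest=3 d=13 new=(1,26) → add node 8 parent=3 cost=24
14. q=(1,23) nearest=5 d=3 new=(1,23) → add node 9 parent=5 cost=21
15. q=(2,6) nearest=0 d=4 new=(2,6) → add node 10 parent=0 cost=4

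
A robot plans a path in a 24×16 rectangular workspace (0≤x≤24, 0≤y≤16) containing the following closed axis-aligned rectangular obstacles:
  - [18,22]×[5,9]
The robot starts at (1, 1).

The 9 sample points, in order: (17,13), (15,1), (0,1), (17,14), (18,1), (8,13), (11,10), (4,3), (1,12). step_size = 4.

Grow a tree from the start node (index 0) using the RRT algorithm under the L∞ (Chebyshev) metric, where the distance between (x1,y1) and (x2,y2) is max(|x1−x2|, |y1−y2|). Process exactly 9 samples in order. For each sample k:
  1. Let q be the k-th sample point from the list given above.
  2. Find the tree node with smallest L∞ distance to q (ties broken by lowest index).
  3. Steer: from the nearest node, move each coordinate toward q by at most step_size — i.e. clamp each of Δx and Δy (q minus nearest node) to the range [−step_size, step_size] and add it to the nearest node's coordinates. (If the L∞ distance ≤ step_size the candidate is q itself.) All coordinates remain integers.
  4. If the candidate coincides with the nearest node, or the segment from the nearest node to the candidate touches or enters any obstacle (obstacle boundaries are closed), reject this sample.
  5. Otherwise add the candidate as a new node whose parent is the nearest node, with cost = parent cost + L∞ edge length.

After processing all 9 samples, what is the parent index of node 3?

Parent of node 3: 0

1. q=(17,13) nearest=0 d=16 new=(5,5) → add node 1 parent=0 cost=4
2. q=(15,1) nearest=1 d=10 new=(9,1) → add node 2 parent=1 cost=8
3. q=(0,1) nearest=0 d=1 new=(0,1) → add node 3 parent=0 cost=1
4. q=(17,14) nearest=1 d=12 new=(9,9) → add node 4 parent=1 cost=8
5. q=(18,1) nearest=2 d=9 new=(13,1) → add node 5 parent=2 cost=12
6. q=(8,13) nearest=4 d=4 new=(8,13) → add node 6 parent=4 cost=12
7. q=(11,10) nearest=4 d=2 new=(11,10) → add node 7 parent=4 cost=10
8. q=(4,3) nearest=1 d=2 new=(4,3) → add node 8 parent=1 cost=6
9. q=(1,12) nearest=1 d=7 new=(1,9) → add node 9 parent=1 cost=8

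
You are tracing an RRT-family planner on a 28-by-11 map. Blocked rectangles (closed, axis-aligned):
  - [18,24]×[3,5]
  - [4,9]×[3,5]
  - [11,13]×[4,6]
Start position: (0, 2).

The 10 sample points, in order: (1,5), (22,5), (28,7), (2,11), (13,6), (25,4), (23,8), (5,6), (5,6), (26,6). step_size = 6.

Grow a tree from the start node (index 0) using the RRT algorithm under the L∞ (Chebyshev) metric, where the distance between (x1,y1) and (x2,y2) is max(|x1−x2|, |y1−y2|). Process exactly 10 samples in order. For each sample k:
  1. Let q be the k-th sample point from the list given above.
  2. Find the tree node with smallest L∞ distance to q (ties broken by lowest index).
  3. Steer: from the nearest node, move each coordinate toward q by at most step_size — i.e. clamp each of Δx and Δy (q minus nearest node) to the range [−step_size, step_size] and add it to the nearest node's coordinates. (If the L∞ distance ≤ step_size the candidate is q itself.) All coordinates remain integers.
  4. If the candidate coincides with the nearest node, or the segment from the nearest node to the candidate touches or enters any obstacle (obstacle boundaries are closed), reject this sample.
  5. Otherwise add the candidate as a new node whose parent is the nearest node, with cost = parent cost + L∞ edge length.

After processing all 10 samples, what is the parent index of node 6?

1. q=(1,5) nearest=0 d=3 new=(1,5) → add node 1 parent=0 cost=3
2. q=(22,5) nearest=1 d=21 new=(7,5) → blocked by [4,9]×[3,5], reject
3. q=(28,7) nearest=1 d=27 new=(7,7) → add node 2 parent=1 cost=9
4. q=(2,11) nearest=2 d=5 new=(2,11) → add node 3 parent=2 cost=14
5. q=(13,6) nearest=2 d=6 new=(13,6) → blocked by [11,13]×[4,6], reject
6. q=(25,4) nearest=2 d=18 new=(13,4) → blocked by [11,13]×[4,6], reject
7. q=(23,8) nearest=2 d=16 new=(13,8) → add node 4 parent=2 cost=15
8. q=(5,6) nearest=2 d=2 new=(5,6) → add node 5 parent=2 cost=11
9. q=(5,6) nearest=5 d=0 → coincident, reject
10. q=(26,6) nearest=4 d=13 new=(19,6) → add node 6 parent=4 cost=21

Parent of node 6: 4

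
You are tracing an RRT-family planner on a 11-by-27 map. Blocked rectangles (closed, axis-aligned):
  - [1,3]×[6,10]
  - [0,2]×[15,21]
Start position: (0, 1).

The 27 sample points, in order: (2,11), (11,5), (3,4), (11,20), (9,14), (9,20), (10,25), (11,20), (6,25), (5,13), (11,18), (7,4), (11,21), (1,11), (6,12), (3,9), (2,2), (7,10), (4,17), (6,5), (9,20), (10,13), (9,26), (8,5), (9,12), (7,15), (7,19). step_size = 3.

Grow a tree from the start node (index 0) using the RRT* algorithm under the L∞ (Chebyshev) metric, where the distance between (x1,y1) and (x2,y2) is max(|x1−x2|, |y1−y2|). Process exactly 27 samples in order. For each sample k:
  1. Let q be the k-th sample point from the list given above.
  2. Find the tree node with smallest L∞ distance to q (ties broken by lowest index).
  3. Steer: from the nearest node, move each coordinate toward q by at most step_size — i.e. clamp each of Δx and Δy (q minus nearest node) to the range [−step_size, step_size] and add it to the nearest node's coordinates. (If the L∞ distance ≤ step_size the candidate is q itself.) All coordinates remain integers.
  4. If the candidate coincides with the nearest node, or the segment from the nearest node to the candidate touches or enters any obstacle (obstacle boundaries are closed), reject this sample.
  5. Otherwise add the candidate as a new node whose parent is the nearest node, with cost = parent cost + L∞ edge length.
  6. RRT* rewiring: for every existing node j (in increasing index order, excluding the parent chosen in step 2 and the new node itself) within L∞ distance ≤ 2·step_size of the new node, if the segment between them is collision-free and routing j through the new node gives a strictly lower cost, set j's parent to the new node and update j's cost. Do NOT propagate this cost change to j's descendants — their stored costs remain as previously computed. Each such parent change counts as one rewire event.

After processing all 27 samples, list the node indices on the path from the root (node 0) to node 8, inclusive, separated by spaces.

1. q=(2,11) nearest=0 d=10 new=(2,4) → add node 1 parent=0 cost=3
2. q=(11,5) nearest=1 d=9 new=(5,5) → add node 2 parent=1 cost=6
3. q=(3,4) nearest=1 d=1 new=(3,4) → add node 3 parent=1 cost=4
4. q=(11,20) nearest=2 d=15 new=(8,8) → add node 4 parent=2 cost=9
5. q=(9,14) nearest=4 d=6 new=(9,11) → add node 5 parent=4 cost=12
6. q=(9,20) nearest=5 d=9 new=(9,14) → add node 6 parent=5 cost=15
7. q=(10,25) nearest=6 d=11 new=(10,17) → add node 7 parent=6 cost=18
8. q=(11,20) nearest=7 d=3 new=(11,20) → add node 8 parent=7 cost=21
9. q=(6,25) nearest=8 d=5 new=(8,23) → add node 9 parent=8 cost=24
10. q=(5,13) nearest=5 d=4 new=(6,13) → add node 10 parent=5 cost=15
11. q=(11,18) nearest=7 d=1 new=(11,18) → add node 11 parent=7 cost=19
12. q=(7,4) nearest=2 d=2 new=(7,4) → add node 12 parent=2 cost=8
13. q=(11,21) nearest=8 d=1 new=(11,21) → add node 13 parent=8 cost=22
14. q=(1,11) nearest=10 d=5 new=(3,11) → add node 14 parent=10 cost=18
15. q=(6,12) nearest=10 d=1 new=(6,12) → add node 15 parent=10 cost=16
16. q=(3,9) nearest=14 d=2 new=(3,9) → blocked by [1,3]×[6,10], reject
17. q=(2,2) nearest=0 d=2 new=(2,2) → add node 16 parent=0 cost=2; rewire 2→16 (5<6); rewire 4→16 (8<9); rewire 12→16 (7<8)
18. q=(7,10) nearest=4 d=2 new=(7,10) → add node 17 parent=4 cost=10; rewire 6→17 (14<15); rewire 10→17 (13<15); rewire 14→17 (14<18); rewire 15→17 (12<16)
19. q=(4,17) nearest=10 d=4 new=(4,16) → add node 18 parent=10 cost=16
20. q=(6,5) nearest=2 d=1 new=(6,5) → add node 19 parent=2 cost=6; rewire 14→19 (12<14)
21. q=(9,20) nearest=8 d=2 new=(9,20) → add node 20 parent=8 cost=23
22. q=(10,13) nearest=6 d=1 new=(10,13) → add node 21 parent=6 cost=15
23. q=(9,26) nearest=9 d=3 new=(9,26) → add node 22 parent=9 cost=27
24. q=(8,5) nearest=12 d=1 new=(8,5) → add node 23 parent=12 cost=8
25. q=(9,12) nearest=5 d=1 new=(9,12) → add node 24 parent=5 cost=13; rewire 21→24 (14<15)
26. q=(7,15) nearest=6 d=2 new=(7,15) → add node 25 parent=6 cost=16; rewire 20→25 (21<23)
27. q=(7,19) nearest=20 d=2 new=(7,19) → add node 26 parent=20 cost=23

Path: 0 16 4 17 6 7 8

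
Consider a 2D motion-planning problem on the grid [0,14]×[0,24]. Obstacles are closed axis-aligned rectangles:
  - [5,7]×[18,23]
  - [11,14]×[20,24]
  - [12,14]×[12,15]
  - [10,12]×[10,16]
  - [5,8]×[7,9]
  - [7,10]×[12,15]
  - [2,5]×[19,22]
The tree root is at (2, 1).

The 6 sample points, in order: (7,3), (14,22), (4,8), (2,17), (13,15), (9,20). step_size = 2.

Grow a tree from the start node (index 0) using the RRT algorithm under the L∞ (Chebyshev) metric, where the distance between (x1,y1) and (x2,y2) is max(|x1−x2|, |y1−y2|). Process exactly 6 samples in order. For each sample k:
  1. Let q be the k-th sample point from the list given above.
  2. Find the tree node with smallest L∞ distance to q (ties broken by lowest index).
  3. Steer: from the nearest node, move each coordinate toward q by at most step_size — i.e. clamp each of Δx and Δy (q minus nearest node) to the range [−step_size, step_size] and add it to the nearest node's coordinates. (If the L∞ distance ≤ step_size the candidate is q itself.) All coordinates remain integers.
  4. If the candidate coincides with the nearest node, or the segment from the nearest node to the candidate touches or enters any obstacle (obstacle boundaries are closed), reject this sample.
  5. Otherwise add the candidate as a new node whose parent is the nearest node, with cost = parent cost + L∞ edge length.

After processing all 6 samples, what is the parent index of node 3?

Parent of node 3: 2

1. q=(7,3) nearest=0 d=5 new=(4,3) → add node 1 parent=0 cost=2
2. q=(14,22) nearest=1 d=19 new=(6,5) → add node 2 parent=1 cost=4
3. q=(4,8) nearest=2 d=3 new=(4,7) → add node 3 parent=2 cost=6
4. q=(2,17) nearest=3 d=10 new=(2,9) → add node 4 parent=3 cost=8
5. q=(13,15) nearest=3 d=9 new=(6,9) → blocked by [5,8]×[7,9], reject
6. q=(9,20) nearest=4 d=11 new=(4,11) → add node 5 parent=4 cost=10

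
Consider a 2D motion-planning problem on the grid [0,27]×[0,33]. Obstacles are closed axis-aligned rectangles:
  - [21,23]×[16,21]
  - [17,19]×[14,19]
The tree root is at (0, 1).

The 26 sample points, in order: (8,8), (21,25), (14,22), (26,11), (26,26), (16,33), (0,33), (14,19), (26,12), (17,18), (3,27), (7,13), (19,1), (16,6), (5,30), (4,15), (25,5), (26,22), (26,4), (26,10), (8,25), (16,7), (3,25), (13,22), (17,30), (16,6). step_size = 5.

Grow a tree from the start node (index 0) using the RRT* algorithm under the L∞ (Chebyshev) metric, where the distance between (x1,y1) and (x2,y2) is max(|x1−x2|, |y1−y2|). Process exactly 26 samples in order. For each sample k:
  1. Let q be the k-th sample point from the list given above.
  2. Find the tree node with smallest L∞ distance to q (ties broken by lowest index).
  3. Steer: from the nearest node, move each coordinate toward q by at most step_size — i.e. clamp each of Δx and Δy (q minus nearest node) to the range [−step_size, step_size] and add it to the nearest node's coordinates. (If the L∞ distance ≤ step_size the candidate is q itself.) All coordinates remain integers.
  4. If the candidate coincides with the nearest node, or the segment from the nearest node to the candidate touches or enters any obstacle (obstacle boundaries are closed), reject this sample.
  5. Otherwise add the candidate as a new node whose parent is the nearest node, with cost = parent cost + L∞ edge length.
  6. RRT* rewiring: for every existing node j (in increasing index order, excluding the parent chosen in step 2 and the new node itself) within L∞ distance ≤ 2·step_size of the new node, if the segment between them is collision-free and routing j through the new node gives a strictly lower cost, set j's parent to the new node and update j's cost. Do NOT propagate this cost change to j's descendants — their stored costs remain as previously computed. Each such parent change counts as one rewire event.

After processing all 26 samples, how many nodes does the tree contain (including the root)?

1. q=(8,8) nearest=0 d=8 new=(5,6) → add node 1 parent=0 cost=5
2. q=(21,25) nearest=1 d=19 new=(10,11) → add node 2 parent=1 cost=10
3. q=(14,22) nearest=2 d=11 new=(14,16) → add node 3 parent=2 cost=15
4. q=(26,11) nearest=3 d=12 new=(19,11) → add node 4 parent=3 cost=20
5. q=(26,26) nearest=3 d=12 new=(19,21) → blocked by [17,19]×[14,19], reject
6. q=(16,33) nearest=3 d=17 new=(16,21) → add node 5 parent=3 cost=20
7. q=(0,33) nearest=5 d=16 new=(11,26) → add node 6 parent=5 cost=25
8. q=(14,19) nearest=5 d=2 new=(14,19) → add node 7 parent=5 cost=22
9. q=(26,12) nearest=4 d=7 new=(24,12) → add node 8 parent=4 cost=25
10. q=(17,18) nearest=3 d=3 new=(17,18) → blocked by [17,19]×[14,19], reject
11. q=(3,27) nearest=6 d=8 new=(6,27) → add node 9 parent=6 cost=30
12. q=(7,13) nearest=2 d=3 new=(7,13) → add node 10 parent=2 cost=13; rewire 7→10 (20<22)
13. q=(19,1) nearest=2 d=10 new=(15,6) → add node 11 parent=2 cost=15; rewire 8→11 (24<25)
14. q=(16,6) nearest=11 d=1 new=(16,6) → add node 12 parent=11 cost=16
15. q=(5,30) nearest=9 d=3 new=(5,30) → add node 13 parent=9 cost=33
16. q=(4,15) nearest=10 d=3 new=(4,15) → add node 14 parent=10 cost=16
17. q=(25,5) nearest=4 d=6 new=(24,6) → add node 15 parent=4 cost=25
18. q=(26,22) nearest=5 d=10 new=(21,22) → add node 16 parent=5 cost=25
19. q=(26,4) nearest=15 d=2 new=(26,4) → add node 17 parent=15 cost=27
20. q=(26,10) nearest=8 d=2 new=(26,10) → add node 18 parent=8 cost=26
21. q=(8,25) nearest=9 d=2 new=(8,25) → add node 19 parent=9 cost=32
22. q=(16,7) nearest=11 d=1 new=(16,7) → add node 20 parent=11 cost=16; rewire 15→20 (24<25); rewire 17→20 (26<27)
23. q=(3,25) nearest=9 d=3 new=(3,25) → add node 21 parent=9 cost=33
24. q=(13,22) nearest=5 d=3 new=(13,22) → add node 22 parent=5 cost=23; rewire 13→22 (31<33); rewire 19→22 (28<32)
25. q=(17,30) nearest=6 d=6 new=(16,30) → add node 23 parent=6 cost=30
26. q=(16,6) nearest=12 d=0 → coincident, reject

Node count: 24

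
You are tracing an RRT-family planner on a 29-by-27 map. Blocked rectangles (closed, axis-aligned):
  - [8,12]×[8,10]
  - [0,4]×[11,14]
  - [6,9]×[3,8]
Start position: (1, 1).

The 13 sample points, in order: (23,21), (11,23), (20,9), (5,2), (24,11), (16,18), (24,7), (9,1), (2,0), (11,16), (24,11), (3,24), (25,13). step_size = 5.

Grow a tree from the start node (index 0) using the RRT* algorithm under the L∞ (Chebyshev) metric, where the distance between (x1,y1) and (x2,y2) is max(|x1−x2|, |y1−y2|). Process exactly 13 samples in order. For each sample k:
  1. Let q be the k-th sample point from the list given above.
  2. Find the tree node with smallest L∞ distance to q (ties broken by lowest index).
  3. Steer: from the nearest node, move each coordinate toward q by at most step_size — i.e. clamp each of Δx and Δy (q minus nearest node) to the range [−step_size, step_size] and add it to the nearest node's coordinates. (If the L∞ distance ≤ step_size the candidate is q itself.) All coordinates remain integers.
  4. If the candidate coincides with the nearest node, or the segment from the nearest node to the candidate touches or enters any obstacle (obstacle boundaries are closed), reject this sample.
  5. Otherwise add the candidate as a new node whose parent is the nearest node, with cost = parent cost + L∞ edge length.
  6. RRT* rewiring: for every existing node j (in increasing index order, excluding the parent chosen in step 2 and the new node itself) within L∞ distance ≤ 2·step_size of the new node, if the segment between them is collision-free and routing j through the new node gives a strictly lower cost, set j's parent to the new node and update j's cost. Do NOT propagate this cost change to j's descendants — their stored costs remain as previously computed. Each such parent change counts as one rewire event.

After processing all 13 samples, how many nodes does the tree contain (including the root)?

1. q=(23,21) nearest=0 d=22 new=(6,6) → blocked by [6,9]×[3,8], reject
2. q=(11,23) nearest=0 d=22 new=(6,6) → blocked by [6,9]×[3,8], reject
3. q=(20,9) nearest=0 d=19 new=(6,6) → blocked by [6,9]×[3,8], reject
4. q=(5,2) nearest=0 d=4 new=(5,2) → add node 1 parent=0 cost=4
5. q=(24,11) nearest=1 d=19 new=(10,7) → blocked by [6,9]×[3,8], reject
6. q=(16,18) nearest=1 d=16 new=(10,7) → blocked by [6,9]×[3,8], reject
7. q=(24,7) nearest=1 d=19 new=(10,7) → blocked by [6,9]×[3,8], reject
8. q=(9,1) nearest=1 d=4 new=(9,1) → add node 2 parent=1 cost=8
9. q=(2,0) nearest=0 d=1 new=(2,0) → add node 3 parent=0 cost=1
10. q=(11,16) nearest=1 d=14 new=(10,7) → blocked by [6,9]×[3,8], reject
11. q=(24,11) nearest=2 d=15 new=(14,6) → add node 4 parent=2 cost=13
12. q=(3,24) nearest=4 d=18 new=(9,11) → blocked by [8,12]×[8,10], reject
13. q=(25,13) nearest=4 d=11 new=(19,11) → add node 5 parent=4 cost=18

Node count: 6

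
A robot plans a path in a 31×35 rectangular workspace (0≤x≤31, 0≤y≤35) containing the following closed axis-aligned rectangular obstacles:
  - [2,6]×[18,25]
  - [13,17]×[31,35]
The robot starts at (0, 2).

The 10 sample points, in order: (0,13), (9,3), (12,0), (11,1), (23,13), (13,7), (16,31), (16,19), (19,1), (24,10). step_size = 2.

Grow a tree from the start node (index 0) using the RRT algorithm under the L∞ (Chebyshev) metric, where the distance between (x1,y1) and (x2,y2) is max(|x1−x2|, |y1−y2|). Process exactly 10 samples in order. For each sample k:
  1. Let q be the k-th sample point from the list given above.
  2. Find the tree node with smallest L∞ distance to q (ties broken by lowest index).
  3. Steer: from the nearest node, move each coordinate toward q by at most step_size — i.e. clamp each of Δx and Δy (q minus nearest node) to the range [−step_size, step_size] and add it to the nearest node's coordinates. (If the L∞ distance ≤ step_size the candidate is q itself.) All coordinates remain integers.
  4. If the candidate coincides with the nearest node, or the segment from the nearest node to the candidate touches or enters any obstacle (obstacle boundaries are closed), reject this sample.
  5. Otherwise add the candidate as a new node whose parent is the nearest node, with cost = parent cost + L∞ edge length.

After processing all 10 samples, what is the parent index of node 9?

1. q=(0,13) nearest=0 d=11 new=(0,4) → add node 1 parent=0 cost=2
2. q=(9,3) nearest=0 d=9 new=(2,3) → add node 2 parent=0 cost=2
3. q=(12,0) nearest=2 d=10 new=(4,1) → add node 3 parent=2 cost=4
4. q=(11,1) nearest=3 d=7 new=(6,1) → add node 4 parent=3 cost=6
5. q=(23,13) nearest=4 d=17 new=(8,3) → add node 5 parent=4 cost=8
6. q=(13,7) nearest=5 d=5 new=(10,5) → add node 6 parent=5 cost=10
7. q=(16,31) nearest=6 d=26 new=(12,7) → add node 7 parent=6 cost=12
8. q=(16,19) nearest=7 d=12 new=(14,9) → add node 8 parent=7 cost=14
9. q=(19,1) nearest=7 d=7 new=(14,5) → add node 9 parent=7 cost=14
10. q=(24,10) nearest=8 d=10 new=(16,10) → add node 10 parent=8 cost=16

Parent of node 9: 7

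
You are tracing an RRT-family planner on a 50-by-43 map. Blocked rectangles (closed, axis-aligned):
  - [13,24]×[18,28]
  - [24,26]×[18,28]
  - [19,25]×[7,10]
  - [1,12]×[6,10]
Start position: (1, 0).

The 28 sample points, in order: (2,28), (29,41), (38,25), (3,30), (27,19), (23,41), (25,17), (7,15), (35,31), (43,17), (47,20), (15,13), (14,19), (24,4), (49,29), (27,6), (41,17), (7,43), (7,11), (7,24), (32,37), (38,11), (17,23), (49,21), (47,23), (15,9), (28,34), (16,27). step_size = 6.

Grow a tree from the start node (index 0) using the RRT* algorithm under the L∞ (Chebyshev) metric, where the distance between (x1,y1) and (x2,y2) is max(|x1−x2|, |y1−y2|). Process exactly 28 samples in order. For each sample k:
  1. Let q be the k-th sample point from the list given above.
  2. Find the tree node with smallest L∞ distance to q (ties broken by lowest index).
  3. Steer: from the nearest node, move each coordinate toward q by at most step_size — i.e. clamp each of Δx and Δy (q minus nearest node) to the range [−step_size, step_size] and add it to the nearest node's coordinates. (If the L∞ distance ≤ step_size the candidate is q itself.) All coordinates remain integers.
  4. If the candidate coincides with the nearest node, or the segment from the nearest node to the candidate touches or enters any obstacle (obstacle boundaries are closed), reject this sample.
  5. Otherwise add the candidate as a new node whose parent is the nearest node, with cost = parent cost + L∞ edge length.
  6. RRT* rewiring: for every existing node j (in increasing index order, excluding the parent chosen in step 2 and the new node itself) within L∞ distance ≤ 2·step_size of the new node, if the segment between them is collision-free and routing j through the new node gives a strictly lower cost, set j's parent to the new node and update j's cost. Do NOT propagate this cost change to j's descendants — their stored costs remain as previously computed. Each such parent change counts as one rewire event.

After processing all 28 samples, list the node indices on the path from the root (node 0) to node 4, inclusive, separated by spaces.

1. q=(2,28) nearest=0 d=28 new=(2,6) → blocked by [1,12]×[6,10], reject
2. q=(29,41) nearest=0 d=41 new=(7,6) → blocked by [1,12]×[6,10], reject
3. q=(38,25) nearest=0 d=37 new=(7,6) → blocked by [1,12]×[6,10], reject
4. q=(3,30) nearest=0 d=30 new=(3,6) → blocked by [1,12]×[6,10], reject
5. q=(27,19) nearest=0 d=26 new=(7,6) → blocked by [1,12]×[6,10], reject
6. q=(23,41) nearest=0 d=41 new=(7,6) → blocked by [1,12]×[6,10], reject
7. q=(25,17) nearest=0 d=24 new=(7,6) → blocked by [1,12]×[6,10], reject
8. q=(7,15) nearest=0 d=15 new=(7,6) → blocked by [1,12]×[6,10], reject
9. q=(35,31) nearest=0 d=34 new=(7,6) → blocked by [1,12]×[6,10], reject
10. q=(43,17) nearest=0 d=42 new=(7,6) → blocked by [1,12]×[6,10], reject
11. q=(47,20) nearest=0 d=46 new=(7,6) → blocked by [1,12]×[6,10], reject
12. q=(15,13) nearest=0 d=14 new=(7,6) → blocked by [1,12]×[6,10], reject
13. q=(14,19) nearest=0 d=19 new=(7,6) → blocked by [1,12]×[6,10], reject
14. q=(24,4) nearest=0 d=23 new=(7,4) → add node 1 parent=0 cost=6
15. q=(49,29) nearest=1 d=42 new=(13,10) → blocked by [1,12]×[6,10], reject
16. q=(27,6) nearest=1 d=20 new=(13,6) → add node 2 parent=1 cost=12
17. q=(41,17) nearest=2 d=28 new=(19,12) → add node 3 parent=2 cost=18
18. q=(7,43) nearest=3 d=31 new=(13,18) → blocked by [13,24]×[18,28], reject
19. q=(7,11) nearest=2 d=6 new=(7,11) → blocked by [1,12]×[6,10], reject
20. q=(7,24) nearest=3 d=12 new=(13,18) → blocked by [13,24]×[18,28], reject
21. q=(32,37) nearest=3 d=25 new=(25,18) → blocked by [24,26]×[18,28], reject
22. q=(38,11) nearest=3 d=19 new=(25,11) → add node 4 parent=3 cost=24
23. q=(17,23) nearest=3 d=11 new=(17,18) → blocked by [13,24]×[18,28], reject
24. q=(49,21) nearest=4 d=24 new=(31,17) → add node 5 parent=4 cost=30
25. q=(47,23) nearest=5 d=16 new=(37,23) → add node 6 parent=5 cost=36
26. q=(15,9) nearest=2 d=3 new=(15,9) → add node 7 parent=2 cost=15
27. q=(28,34) nearest=6 d=11 new=(31,29) → add node 8 parent=6 cost=42
28. q=(16,27) nearest=3 d=15 new=(16,18) → blocked by [13,24]×[18,28], reject

Path: 0 1 2 3 4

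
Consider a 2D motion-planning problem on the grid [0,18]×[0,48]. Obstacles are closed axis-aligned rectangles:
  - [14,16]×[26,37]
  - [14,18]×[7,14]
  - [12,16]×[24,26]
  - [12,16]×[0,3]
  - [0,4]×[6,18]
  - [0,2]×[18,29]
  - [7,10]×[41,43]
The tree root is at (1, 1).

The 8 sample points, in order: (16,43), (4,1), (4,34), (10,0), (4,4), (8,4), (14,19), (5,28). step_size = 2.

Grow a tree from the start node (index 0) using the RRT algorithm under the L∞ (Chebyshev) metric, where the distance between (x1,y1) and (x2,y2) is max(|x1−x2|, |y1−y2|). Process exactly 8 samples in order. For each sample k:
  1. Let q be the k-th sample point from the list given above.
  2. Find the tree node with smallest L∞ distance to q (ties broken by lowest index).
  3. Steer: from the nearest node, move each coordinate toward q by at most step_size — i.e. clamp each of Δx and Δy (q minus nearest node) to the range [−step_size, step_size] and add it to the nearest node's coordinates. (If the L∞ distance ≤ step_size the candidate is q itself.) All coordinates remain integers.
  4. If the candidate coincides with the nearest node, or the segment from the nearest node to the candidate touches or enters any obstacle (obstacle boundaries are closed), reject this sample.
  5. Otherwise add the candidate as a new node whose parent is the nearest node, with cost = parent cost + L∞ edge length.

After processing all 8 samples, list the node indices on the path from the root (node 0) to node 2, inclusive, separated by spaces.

Path: 0 1 2

1. q=(16,43) nearest=0 d=42 new=(3,3) → add node 1 parent=0 cost=2
2. q=(4,1) nearest=1 d=2 new=(4,1) → add node 2 parent=1 cost=4
3. q=(4,34) nearest=1 d=31 new=(4,5) → add node 3 parent=1 cost=4
4. q=(10,0) nearest=2 d=6 new=(6,0) → add node 4 parent=2 cost=6
5. q=(4,4) nearest=1 d=1 new=(4,4) → add node 5 parent=1 cost=3
6. q=(8,4) nearest=2 d=4 new=(6,3) → add node 6 parent=2 cost=6
7. q=(14,19) nearest=3 d=14 new=(6,7) → add node 7 parent=3 cost=6
8. q=(5,28) nearest=7 d=21 new=(5,9) → add node 8 parent=7 cost=8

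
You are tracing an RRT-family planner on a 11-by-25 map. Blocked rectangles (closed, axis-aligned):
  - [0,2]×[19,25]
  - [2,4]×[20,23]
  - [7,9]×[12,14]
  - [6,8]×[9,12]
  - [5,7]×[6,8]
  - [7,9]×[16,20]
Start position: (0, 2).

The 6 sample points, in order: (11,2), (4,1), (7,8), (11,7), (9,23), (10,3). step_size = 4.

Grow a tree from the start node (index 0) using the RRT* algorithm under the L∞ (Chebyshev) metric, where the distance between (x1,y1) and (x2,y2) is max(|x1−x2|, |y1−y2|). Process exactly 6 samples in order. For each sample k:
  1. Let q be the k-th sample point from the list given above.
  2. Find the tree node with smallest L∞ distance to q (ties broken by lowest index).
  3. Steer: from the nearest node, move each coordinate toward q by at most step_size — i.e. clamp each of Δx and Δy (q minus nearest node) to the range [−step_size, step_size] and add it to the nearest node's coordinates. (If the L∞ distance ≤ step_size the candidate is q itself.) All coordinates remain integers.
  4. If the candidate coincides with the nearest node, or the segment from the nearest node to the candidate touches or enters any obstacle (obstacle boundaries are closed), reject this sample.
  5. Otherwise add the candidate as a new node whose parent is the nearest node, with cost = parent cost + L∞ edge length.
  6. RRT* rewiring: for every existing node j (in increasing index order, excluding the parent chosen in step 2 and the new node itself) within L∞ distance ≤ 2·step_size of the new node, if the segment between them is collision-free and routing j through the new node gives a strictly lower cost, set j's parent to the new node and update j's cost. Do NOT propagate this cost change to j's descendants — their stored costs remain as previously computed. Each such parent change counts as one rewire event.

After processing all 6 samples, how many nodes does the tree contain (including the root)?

Node count: 6

1. q=(11,2) nearest=0 d=11 new=(4,2) → add node 1 parent=0 cost=4
2. q=(4,1) nearest=1 d=1 new=(4,1) → add node 2 parent=1 cost=5
3. q=(7,8) nearest=1 d=6 new=(7,6) → blocked by [5,7]×[6,8], reject
4. q=(11,7) nearest=1 d=7 new=(8,6) → add node 3 parent=1 cost=8
5. q=(9,23) nearest=3 d=17 new=(9,10) → add node 4 parent=3 cost=12
6. q=(10,3) nearest=3 d=3 new=(10,3) → add node 5 parent=3 cost=11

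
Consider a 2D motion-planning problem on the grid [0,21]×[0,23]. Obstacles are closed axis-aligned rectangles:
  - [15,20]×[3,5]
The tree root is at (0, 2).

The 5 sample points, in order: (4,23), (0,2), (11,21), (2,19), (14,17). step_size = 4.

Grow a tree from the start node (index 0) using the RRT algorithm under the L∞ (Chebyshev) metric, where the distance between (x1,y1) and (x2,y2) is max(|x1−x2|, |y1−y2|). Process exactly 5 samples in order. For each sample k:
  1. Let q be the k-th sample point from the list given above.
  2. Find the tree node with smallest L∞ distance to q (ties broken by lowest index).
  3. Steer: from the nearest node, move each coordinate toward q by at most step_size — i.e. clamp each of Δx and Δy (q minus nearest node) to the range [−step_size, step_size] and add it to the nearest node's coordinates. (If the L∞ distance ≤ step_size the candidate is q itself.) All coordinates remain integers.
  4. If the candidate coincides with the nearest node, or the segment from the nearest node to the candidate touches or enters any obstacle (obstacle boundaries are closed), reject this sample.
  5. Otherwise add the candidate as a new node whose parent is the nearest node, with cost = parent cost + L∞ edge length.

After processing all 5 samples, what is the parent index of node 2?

1. q=(4,23) nearest=0 d=21 new=(4,6) → add node 1 parent=0 cost=4
2. q=(0,2) nearest=0 d=0 → coincident, reject
3. q=(11,21) nearest=1 d=15 new=(8,10) → add node 2 parent=1 cost=8
4. q=(2,19) nearest=2 d=9 new=(4,14) → add node 3 parent=2 cost=12
5. q=(14,17) nearest=2 d=7 new=(12,14) → add node 4 parent=2 cost=12

Parent of node 2: 1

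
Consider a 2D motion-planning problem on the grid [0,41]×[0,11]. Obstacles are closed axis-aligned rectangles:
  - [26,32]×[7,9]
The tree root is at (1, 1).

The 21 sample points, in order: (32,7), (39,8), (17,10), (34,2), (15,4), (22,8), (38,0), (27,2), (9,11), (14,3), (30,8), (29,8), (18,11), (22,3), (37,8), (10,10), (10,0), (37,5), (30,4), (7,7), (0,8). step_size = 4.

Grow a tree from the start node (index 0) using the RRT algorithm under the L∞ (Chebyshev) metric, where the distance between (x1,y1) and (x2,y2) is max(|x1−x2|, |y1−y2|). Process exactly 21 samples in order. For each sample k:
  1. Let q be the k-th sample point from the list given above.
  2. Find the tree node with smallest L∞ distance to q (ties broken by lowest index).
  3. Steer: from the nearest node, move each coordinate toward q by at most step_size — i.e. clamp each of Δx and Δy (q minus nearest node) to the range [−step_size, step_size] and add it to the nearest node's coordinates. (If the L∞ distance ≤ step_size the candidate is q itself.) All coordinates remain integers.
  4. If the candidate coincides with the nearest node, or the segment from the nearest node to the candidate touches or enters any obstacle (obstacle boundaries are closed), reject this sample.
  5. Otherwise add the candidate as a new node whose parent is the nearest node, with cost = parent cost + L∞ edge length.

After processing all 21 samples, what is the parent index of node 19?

Parent of node 19: 1

1. q=(32,7) nearest=0 d=31 new=(5,5) → add node 1 parent=0 cost=4
2. q=(39,8) nearest=1 d=34 new=(9,8) → add node 2 parent=1 cost=8
3. q=(17,10) nearest=2 d=8 new=(13,10) → add node 3 parent=2 cost=12
4. q=(34,2) nearest=3 d=21 new=(17,6) → add node 4 parent=3 cost=16
5. q=(15,4) nearest=4 d=2 new=(15,4) → add node 5 parent=4 cost=18
6. q=(22,8) nearest=4 d=5 new=(21,8) → add node 6 parent=4 cost=20
7. q=(38,0) nearest=6 d=17 new=(25,4) → add node 7 parent=6 cost=24
8. q=(27,2) nearest=7 d=2 new=(27,2) → add node 8 parent=7 cost=26
9. q=(9,11) nearest=2 d=3 new=(9,11) → add node 9 parent=2 cost=11
10. q=(14,3) nearest=5 d=1 new=(14,3) → add node 10 parent=5 cost=19
11. q=(30,8) nearest=7 d=5 new=(29,8) → blocked by [26,32]×[7,9], reject
12. q=(29,8) nearest=7 d=4 new=(29,8) → blocked by [26,32]×[7,9], reject
13. q=(18,11) nearest=6 d=3 new=(18,11) → add node 11 parent=6 cost=23
14. q=(22,3) nearest=7 d=3 new=(22,3) → add node 12 parent=7 cost=27
15. q=(37,8) nearest=8 d=10 new=(31,6) → add node 13 parent=8 cost=30
16. q=(10,10) nearest=9 d=1 new=(10,10) → add node 14 parent=9 cost=12
17. q=(10,0) nearest=10 d=4 new=(10,0) → add node 15 parent=10 cost=23
18. q=(37,5) nearest=13 d=6 new=(35,5) → add node 16 parent=13 cost=34
19. q=(30,4) nearest=13 d=2 new=(30,4) → add node 17 parent=13 cost=32
20. q=(7,7) nearest=1 d=2 new=(7,7) → add node 18 parent=1 cost=6
21. q=(0,8) nearest=1 d=5 new=(1,8) → add node 19 parent=1 cost=8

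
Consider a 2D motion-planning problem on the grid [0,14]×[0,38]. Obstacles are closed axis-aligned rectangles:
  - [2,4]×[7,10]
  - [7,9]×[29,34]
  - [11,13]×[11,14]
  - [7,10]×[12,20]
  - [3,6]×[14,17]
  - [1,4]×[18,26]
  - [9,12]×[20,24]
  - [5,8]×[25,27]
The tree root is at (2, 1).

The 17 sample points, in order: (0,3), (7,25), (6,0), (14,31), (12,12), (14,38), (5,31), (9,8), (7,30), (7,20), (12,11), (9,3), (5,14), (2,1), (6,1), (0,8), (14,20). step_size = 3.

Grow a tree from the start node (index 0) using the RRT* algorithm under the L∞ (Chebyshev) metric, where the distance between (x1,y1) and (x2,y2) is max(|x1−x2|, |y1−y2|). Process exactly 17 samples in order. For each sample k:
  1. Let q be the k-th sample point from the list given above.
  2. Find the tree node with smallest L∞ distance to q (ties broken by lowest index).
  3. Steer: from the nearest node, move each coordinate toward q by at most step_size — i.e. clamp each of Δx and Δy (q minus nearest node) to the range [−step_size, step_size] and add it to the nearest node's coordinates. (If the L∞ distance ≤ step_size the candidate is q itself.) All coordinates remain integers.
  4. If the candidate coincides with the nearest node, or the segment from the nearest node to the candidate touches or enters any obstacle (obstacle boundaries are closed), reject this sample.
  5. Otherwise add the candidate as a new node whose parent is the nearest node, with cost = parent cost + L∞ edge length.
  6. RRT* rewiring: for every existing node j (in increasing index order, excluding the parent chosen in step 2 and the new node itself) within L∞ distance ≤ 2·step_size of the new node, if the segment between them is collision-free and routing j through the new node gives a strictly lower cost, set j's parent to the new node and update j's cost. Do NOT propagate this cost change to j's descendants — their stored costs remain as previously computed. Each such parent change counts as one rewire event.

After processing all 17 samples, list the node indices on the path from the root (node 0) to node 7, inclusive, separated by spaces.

Path: 0 3 7

1. q=(0,3) nearest=0 d=2 new=(0,3) → add node 1 parent=0 cost=2
2. q=(7,25) nearest=1 d=22 new=(3,6) → add node 2 parent=1 cost=5
3. q=(6,0) nearest=0 d=4 new=(5,0) → add node 3 parent=0 cost=3
4. q=(14,31) nearest=2 d=25 new=(6,9) → blocked by [2,4]×[7,10], reject
5. q=(12,12) nearest=2 d=9 new=(6,9) → blocked by [2,4]×[7,10], reject
6. q=(14,38) nearest=2 d=32 new=(6,9) → blocked by [2,4]×[7,10], reject
7. q=(5,31) nearest=2 d=25 new=(5,9) → blocked by [2,4]×[7,10], reject
8. q=(9,8) nearest=2 d=6 new=(6,8) → add node 4 parent=2 cost=8
9. q=(7,30) nearest=4 d=22 new=(7,11) → add node 5 parent=4 cost=11
10. q=(7,20) nearest=5 d=9 new=(7,14) → blocked by [7,10]×[12,20], reject
11. q=(12,11) nearest=5 d=5 new=(10,11) → add node 6 parent=5 cost=14
12. q=(9,3) nearest=3 d=4 new=(8,3) → add node 7 parent=3 cost=6
13. q=(5,14) nearest=5 d=3 new=(5,14) → blocked by [3,6]×[14,17], reject
14. q=(2,1) nearest=0 d=0 → coincident, reject
15. q=(6,1) nearest=3 d=1 new=(6,1) → add node 8 parent=3 cost=4
16. q=(0,8) nearest=2 d=3 new=(0,8) → add node 9 parent=2 cost=8
17. q=(14,20) nearest=5 d=9 new=(10,14) → blocked by [7,10]×[12,20], reject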